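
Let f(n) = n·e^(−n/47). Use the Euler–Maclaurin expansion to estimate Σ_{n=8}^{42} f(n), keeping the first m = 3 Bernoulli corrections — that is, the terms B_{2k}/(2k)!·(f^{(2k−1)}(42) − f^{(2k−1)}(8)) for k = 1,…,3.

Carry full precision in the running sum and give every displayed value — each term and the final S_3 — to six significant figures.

∫_8^42 x·e^(−x/47) dx evaluates to 468.839.
Endpoint term: (f(8) + f(42))/2 = (6.74788 + 17.1853)/2 = 11.9666.
So far: 480.805.
k=1: B_{2}/(2)! × [f^{(1)}(42) − f^{(1)}(8)] = 1/12 × (0.0435291 − 0.699913) = -0.0546987.
After k=1: 480.750.
k=2: B_{4}/(4)! × [f^{(3)}(42) − f^{(3)}(8)] = −1/720 × (0.000390165 − 0.00108053) = 9.58836e-07.
After k=2: 480.750.
k=3: B_{6}/(6)! × [f^{(5)}(42) − f^{(5)}(8)] = 1/30240 × (3.44330e-07 − 8.34861e-07) = -1.62213e-11.

S_3 ≈ 480.750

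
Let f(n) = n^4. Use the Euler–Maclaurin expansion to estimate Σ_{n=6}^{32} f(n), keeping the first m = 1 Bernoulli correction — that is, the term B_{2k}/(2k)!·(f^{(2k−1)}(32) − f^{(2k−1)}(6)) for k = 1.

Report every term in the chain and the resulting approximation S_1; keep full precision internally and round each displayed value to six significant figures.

S_1 ≈ 7.24512e+06

Integral: ∫_6^32 x^4 dx = 6.70933e+06.
Boundary: ½(f(6) + f(32)) = ½(1296.00 + 1.04858e+06) = 524936.
So far: 7.23427e+06.
Order-1 term: 1/12 · (131072 − 864.000) = 10850.7.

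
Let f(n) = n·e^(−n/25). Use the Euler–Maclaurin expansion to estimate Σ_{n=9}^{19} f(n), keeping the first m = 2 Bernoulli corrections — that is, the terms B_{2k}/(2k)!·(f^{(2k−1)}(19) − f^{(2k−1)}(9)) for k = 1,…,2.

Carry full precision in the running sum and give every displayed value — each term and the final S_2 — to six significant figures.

S_2 ≈ 86.1463

The integral term ∫_9^19 x·e^(−x/25) dx = 78.5918.
Endpoint term: (f(9) + f(19))/2 = (6.27909 + 8.88566)/2 = 7.58237.
Running total after boundary: 86.1742.
Order-1 term: 1/12 · (0.112240 − 0.446513) = -0.0278561.
Running total after k=1: 86.1463.
Order-2 term: −1/720 · (0.00167612 − 0.00294698) = 1.76509e-06.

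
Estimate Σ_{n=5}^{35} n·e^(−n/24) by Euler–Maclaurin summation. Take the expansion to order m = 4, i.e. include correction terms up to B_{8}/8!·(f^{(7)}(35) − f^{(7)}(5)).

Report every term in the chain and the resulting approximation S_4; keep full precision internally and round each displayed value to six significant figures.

Integral: ∫_5^35 x·e^(−x/24) dx = 235.713.
Boundary: ½(f(5) + f(35)) = ½(4.05968 + 8.14183) = 6.10075.
Integral + boundary = 241.813.
Correction k=1: B_{2}/2! · (f^{(1)}(35) − f^{(1)}(5)) = 1/12 · (-0.106619 − 0.642783) = -0.0624502.
Partial sum through k=1: 241.751.
Correction k=2: B_{4}/4! · (f^{(3)}(35) − f^{(3)}(5)) = −1/720 · (0.000622618 − 0.00393517) = 4.60076e-06.
Partial sum through k=2: 241.751.
Correction k=3: B_{6}/6! · (f^{(5)}(35) − f^{(5)}(5)) = 1/30240 · (2.48323e-06 − 1.17264e-05) = -3.05659e-10.
Partial sum through k=3: 241.751.
Correction k=4: B_{8}/8! · (f^{(7)}(35) − f^{(7)}(5)) = −1/1209600 · (6.74570e-09 − 2.88557e-08) = 1.82787e-14.

S_4 ≈ 241.751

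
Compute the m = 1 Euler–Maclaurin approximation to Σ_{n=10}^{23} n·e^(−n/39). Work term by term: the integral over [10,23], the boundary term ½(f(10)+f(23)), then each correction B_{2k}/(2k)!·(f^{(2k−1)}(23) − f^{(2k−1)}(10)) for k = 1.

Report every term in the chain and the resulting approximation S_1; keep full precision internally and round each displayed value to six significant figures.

S_1 ≈ 148.288

∫_10^23 x·e^(−x/39) dx evaluates to 138.071.
Endpoint term: (f(10) + f(23))/2 = (7.73824 + 12.7528)/2 = 10.2455.
Integral + boundary = 148.317.
Order-1 term: 1/12 · (0.227475 − 0.575408) = -0.0289944.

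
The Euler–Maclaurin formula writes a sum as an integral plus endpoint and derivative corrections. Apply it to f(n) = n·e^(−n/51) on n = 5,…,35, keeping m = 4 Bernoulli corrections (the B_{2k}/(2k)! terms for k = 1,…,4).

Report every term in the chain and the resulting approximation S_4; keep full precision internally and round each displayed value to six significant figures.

∫_5^35 x·e^(−x/51) dx evaluates to 381.164.
Endpoint term: (f(5) + f(35))/2 = (4.53307 + 17.6207)/2 = 11.0769.
Running total after boundary: 392.241.
Correction k=1: B_{2}/2! · (f^{(1)}(35) − f^{(1)}(5)) = 1/12 · (0.157945 − 0.817730) = -0.0549821.
Partial sum through k=1: 392.186.
Correction k=2: B_{4}/4! · (f^{(3)}(35) − f^{(3)}(5)) = −1/720 · (0.000447843 − 0.00101152) = 7.82880e-07.
Partial sum through k=2: 392.186.
Correction k=3: B_{6}/6! · (f^{(5)}(35) − f^{(5)}(5)) = 1/30240 · (3.21016e-07 − 6.56918e-07) = -1.11079e-11.
Partial sum through k=3: 392.186.
Correction k=4: B_{8}/8! · (f^{(7)}(35) − f^{(7)}(5)) = −1/1209600 · (1.80642e-10 − 3.55610e-10) = 1.44649e-16.

S_4 ≈ 392.186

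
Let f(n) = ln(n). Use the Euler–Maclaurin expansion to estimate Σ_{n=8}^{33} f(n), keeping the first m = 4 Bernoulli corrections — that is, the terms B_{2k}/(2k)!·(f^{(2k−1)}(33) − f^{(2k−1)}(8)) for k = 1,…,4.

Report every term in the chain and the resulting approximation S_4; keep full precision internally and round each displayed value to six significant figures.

S_4 ≈ 76.5293

Integral: ∫_8^33 ln(x) dx = 73.7492.
½[f(8) + f(33)] = ½[2.07944 + 3.49651] = 2.78797.
Integral + boundary = 76.5372.
Order-1 term: 1/12 · (0.0303030 − 0.125000) = -0.00789141.
Partial sum through k=1: 76.5293.
Order-2 term: −1/720 · (5.56529e-05 − 0.00390625) = 5.34805e-06.
Partial sum through k=2: 76.5293.
Order-3 term: 1/30240 · (6.13256e-07 − 0.000732422) = -2.42000e-08.
Partial sum through k=3: 76.5293.
Order-4 term: −1/1209600 · (1.68941e-08 − 0.000343323) = 2.83818e-10.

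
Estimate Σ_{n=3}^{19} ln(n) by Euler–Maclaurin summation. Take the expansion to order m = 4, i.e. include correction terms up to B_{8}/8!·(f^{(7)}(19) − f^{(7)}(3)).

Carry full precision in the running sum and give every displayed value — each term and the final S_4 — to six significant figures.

∫_3^19 ln(x) dx evaluates to 36.6485.
Boundary: ½(f(3) + f(19)) = ½(1.09861 + 2.94444) = 2.02153.
Running total after boundary: 38.6700.
k=1: B_{2}/(2)! × [f^{(1)}(19) − f^{(1)}(3)] = 1/12 × (0.0526316 − 0.333333) = -0.0233918.
Partial sum through k=1: 38.6466.
k=2: B_{4}/(4)! × [f^{(3)}(19) − f^{(3)}(3)] = −1/720 × (0.000291588 − 0.0740741) = 0.000102476.
Partial sum through k=2: 38.6467.
k=3: B_{6}/(6)! × [f^{(5)}(19) − f^{(5)}(3)] = 1/30240 × (9.69267e-06 − 0.0987654) = -3.26573e-06.
Partial sum through k=3: 38.6467.
k=4: B_{8}/(8)! × [f^{(7)}(19) − f^{(7)}(3)] = −1/1209600 × (8.05485e-07 − 0.329218) = 2.72170e-07.

S_4 ≈ 38.6467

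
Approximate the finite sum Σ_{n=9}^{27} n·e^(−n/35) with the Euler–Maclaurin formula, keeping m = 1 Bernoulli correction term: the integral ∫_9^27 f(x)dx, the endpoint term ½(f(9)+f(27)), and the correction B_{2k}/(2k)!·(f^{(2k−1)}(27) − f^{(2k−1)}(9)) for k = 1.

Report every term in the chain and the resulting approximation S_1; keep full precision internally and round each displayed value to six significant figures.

S_1 ≈ 197.195

∫_9^27 x·e^(−x/35) dx evaluates to 187.513.
Boundary: ½(f(9) + f(27)) = ½(6.95932 + 12.4835) = 9.72141.
Running total after boundary: 197.234.
k=1: B_{2}/(2)! × [f^{(1)}(27) − f^{(1)}(9)] = 1/12 × (0.105680 − 0.574420) = -0.0390616.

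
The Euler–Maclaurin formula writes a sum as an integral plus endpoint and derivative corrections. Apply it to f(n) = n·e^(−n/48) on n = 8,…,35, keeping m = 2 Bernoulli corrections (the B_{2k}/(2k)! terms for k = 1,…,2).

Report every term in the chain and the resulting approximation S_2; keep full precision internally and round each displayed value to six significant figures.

S_2 ≈ 365.595

∫_8^35 x·e^(−x/48) dx evaluates to 353.817.
½[f(8) + f(35)] = ½[6.77185 + 16.8809] = 11.8264.
So far: 365.643.
Order-1 term: 1/12 · (0.130626 − 0.705401) = -0.0478980.
Running total after k=1: 365.595.
Order-2 term: −1/720 · (0.000475368 − 0.00104096) = 7.85541e-07.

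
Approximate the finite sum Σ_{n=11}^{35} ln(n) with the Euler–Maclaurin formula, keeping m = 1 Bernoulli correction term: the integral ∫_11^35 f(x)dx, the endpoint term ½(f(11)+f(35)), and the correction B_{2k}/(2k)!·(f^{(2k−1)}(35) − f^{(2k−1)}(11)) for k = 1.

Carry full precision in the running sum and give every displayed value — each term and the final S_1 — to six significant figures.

S_1 ≈ 77.0318

The integral term ∫_11^35 ln(x) dx = 74.0603.
½[f(11) + f(35)] = ½[2.39790 + 3.55535] = 2.97662.
Integral + boundary = 77.0370.
Order-1 term: 1/12 · (0.0285714 − 0.0909091) = -0.00519481.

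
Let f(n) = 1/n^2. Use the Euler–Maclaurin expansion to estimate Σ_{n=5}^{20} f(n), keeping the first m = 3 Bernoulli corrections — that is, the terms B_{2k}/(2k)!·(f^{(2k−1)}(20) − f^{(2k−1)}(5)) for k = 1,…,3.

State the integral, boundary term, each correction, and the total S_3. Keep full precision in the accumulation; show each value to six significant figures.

S_3 ≈ 0.172552

Integral: ∫_5^20 1/x^2 dx = 0.150000.
½[f(5) + f(20)] = ½[0.0400000 + 0.00250000] = 0.0212500.
Integral + boundary = 0.171250.
Order-1 term: 1/12 · (-0.000250000 − (-0.0160000)) = 0.00131250.
Partial sum through k=1: 0.172562.
Order-2 term: −1/720 · (-7.50000e-06 − (-0.00768000)) = -1.06562e-05.
Partial sum through k=2: 0.172552.
Order-3 term: 1/30240 · (-5.62500e-07 − (-0.00921600)) = 3.04743e-07.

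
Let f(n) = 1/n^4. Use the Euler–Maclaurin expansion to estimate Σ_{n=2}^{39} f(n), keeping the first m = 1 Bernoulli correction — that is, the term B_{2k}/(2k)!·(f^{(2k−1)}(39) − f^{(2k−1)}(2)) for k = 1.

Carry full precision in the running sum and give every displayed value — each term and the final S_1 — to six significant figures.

The integral term ∫_2^39 1/x^4 dx = 0.0416610.
½[f(2) + f(39)] = ½[0.0625000 + 4.32257e-07] = 0.0312502.
Running total after boundary: 0.0729113.
k=1: B_{2}/(2)! × [f^{(1)}(39) − f^{(1)}(2)] = 1/12 × (-4.43340e-08 − (-0.125000)) = 0.0104167.

S_1 ≈ 0.0833279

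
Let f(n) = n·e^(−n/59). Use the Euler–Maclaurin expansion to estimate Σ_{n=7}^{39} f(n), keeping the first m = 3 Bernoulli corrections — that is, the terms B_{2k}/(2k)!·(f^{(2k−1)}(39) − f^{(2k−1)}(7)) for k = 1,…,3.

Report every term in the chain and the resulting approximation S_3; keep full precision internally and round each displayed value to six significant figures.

S_3 ≈ 486.084

The integral term ∫_7^39 x·e^(−x/59) dx = 472.957.
Boundary: ½(f(7) + f(39)) = ½(6.21687 + 20.1367) = 13.1768.
Integral + boundary = 486.134.
Order-1 term: 1/12 · (0.175026 − 0.782753) = -0.0506440.
Running total after k=1: 486.084.
Order-2 term: −1/720 · (0.000346934 − 0.000735134) = 5.39166e-07.
Running total after k=2: 486.084.
Order-3 term: 1/30240 · (1.84886e-07 − 3.57772e-07) = -5.71712e-12.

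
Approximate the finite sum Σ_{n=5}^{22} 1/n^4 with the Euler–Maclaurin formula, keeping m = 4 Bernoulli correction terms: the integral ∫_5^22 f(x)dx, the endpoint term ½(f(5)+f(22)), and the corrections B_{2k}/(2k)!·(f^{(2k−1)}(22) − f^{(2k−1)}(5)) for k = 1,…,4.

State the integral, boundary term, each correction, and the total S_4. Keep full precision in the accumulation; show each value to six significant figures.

S_4 ≈ 0.00354207

Integral: ∫_5^22 1/x^4 dx = 0.00263536.
Endpoint term: (f(5) + f(22))/2 = (0.00160000 + 4.26883e-06)/2 = 0.000802134.
Running total after boundary: 0.00343750.
Correction k=1: B_{2}/2! · (f^{(1)}(22) − f^{(1)}(5)) = 1/12 · (-7.76152e-07 − (-0.00128000)) = 0.000106602.
After k=1: 0.00354410.
Correction k=2: B_{4}/4! · (f^{(3)}(22) − f^{(3)}(5)) = −1/720 · (-4.81086e-08 − (-0.00153600)) = -2.13327e-06.
After k=2: 0.00354197.
Correction k=3: B_{6}/6! · (f^{(5)}(22) − f^{(5)}(5)) = 1/30240 · (-5.56628e-09 − (-0.00344064)) = 1.13778e-07.
After k=3: 0.00354208.
Correction k=4: B_{8}/8! · (f^{(7)}(22) − f^{(7)}(5)) = −1/1209600 · (-1.03505e-09 − (-0.0123863)) = -1.02400e-08.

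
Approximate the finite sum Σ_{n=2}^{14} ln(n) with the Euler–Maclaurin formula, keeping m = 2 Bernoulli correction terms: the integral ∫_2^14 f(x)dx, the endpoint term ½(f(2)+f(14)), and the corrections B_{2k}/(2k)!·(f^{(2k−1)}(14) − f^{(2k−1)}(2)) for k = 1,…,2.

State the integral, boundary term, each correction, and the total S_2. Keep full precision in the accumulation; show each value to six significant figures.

The integral term ∫_2^14 ln(x) dx = 23.5605.
Boundary: ½(f(2) + f(14)) = ½(0.693147 + 2.63906) = 1.66610.
Running total after boundary: 25.2266.
Correction k=1: B_{2}/2! · (f^{(1)}(14) − f^{(1)}(2)) = 1/12 · (0.0714286 − 0.500000) = -0.0357143.
Partial sum through k=1: 25.1909.
Correction k=2: B_{4}/4! · (f^{(3)}(14) − f^{(3)}(2)) = −1/720 · (0.000728863 − 0.250000) = 0.000346210.

S_2 ≈ 25.1912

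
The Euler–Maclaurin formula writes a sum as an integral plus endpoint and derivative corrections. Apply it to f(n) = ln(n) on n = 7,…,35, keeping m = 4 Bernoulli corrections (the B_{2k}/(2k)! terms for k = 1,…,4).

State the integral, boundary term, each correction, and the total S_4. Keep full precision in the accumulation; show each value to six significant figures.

S_4 ≈ 85.5569

The integral term ∫_7^35 ln(x) dx = 82.8158.
Endpoint term: (f(7) + f(35))/2 = (1.94591 + 3.55535)/2 = 2.75063.
Running total after boundary: 85.5664.
k=1: B_{2}/(2)! × [f^{(1)}(35) − f^{(1)}(7)] = 1/12 × (0.0285714 − 0.142857) = -0.00952381.
After k=1: 85.5569.
k=2: B_{4}/(4)! × [f^{(3)}(35) − f^{(3)}(7)] = −1/720 × (4.66472e-05 − 0.00583090) = 8.03369e-06.
After k=2: 85.5569.
k=3: B_{6}/(6)! × [f^{(5)}(35) − f^{(5)}(7)] = 1/30240 × (4.56952e-07 − 0.00142798) = -4.72063e-08.
After k=3: 85.5569.
k=4: B_{8}/(8)! × [f^{(7)}(35) − f^{(7)}(7)] = −1/1209600 × (1.11907e-08 − 0.000874271) = 7.22768e-10.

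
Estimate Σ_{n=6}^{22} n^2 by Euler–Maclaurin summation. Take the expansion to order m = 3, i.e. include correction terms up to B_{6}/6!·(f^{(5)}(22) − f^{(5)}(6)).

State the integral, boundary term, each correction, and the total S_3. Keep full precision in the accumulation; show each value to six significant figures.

Integral: ∫_6^22 x^2 dx = 3477.33.
Endpoint term: (f(6) + f(22))/2 = (36.0000 + 484.000)/2 = 260.000.
So far: 3737.33.
k=1: B_{2}/(2)! × [f^{(1)}(22) − f^{(1)}(6)] = 1/12 × (44.0000 − 12.0000) = 2.66667.
Running total after k=1: 3740.00.
k=2: B_{4}/(4)! × [f^{(3)}(22) − f^{(3)}(6)] = −1/720 × (0.00000 − 0.00000) = 0.00000.
Running total after k=2: 3740.00.
k=3: B_{6}/(6)! × [f^{(5)}(22) − f^{(5)}(6)] = 1/30240 × (0.00000 − 0.00000) = 0.00000.

S_3 ≈ 3740.00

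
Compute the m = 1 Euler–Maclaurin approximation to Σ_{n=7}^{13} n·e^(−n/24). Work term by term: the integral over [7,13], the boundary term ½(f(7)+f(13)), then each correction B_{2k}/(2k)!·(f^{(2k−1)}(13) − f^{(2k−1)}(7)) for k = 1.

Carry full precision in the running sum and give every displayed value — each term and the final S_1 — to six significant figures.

∫_7^13 x·e^(−x/24) dx evaluates to 39.1623.
Boundary: ½(f(7) + f(13)) = ½(5.22912 + 7.56311) = 6.39612.
Integral + boundary = 45.5584.
Correction k=1: B_{2}/2! · (f^{(1)}(13) − f^{(1)}(7)) = 1/12 · (0.266648 − 0.529137) = -0.0218741.

S_1 ≈ 45.5366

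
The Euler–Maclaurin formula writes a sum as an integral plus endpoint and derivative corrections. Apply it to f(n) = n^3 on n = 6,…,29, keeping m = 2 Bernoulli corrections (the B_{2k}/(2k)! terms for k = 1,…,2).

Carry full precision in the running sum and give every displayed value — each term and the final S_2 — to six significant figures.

∫_6^29 x^3 dx evaluates to 176496.
½[f(6) + f(29)] = ½[216.000 + 24389.0] = 12302.5.
Running total after boundary: 188799.
Order-1 term: 1/12 · (2523.00 − 108.000) = 201.250.
Partial sum through k=1: 189000.
Order-2 term: −1/720 · (6.00000 − 6.00000) = 0.00000.

S_2 ≈ 189000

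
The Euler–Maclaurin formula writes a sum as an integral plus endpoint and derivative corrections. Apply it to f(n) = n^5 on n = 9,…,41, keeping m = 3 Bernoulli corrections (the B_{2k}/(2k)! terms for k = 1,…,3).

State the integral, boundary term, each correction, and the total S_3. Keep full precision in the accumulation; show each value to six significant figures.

∫_9^41 x^5 dx evaluates to 7.91595e+08.
Endpoint term: (f(9) + f(41))/2 = (59049.0 + 1.15856e+08)/2 = 5.79576e+07.
So far: 8.49553e+08.
k=1: B_{2}/(2)! × [f^{(1)}(41) − f^{(1)}(9)] = 1/12 × (1.41288e+07 − 32805.0) = 1.17467e+06.
Partial sum through k=1: 8.50728e+08.
k=2: B_{4}/(4)! × [f^{(3)}(41) − f^{(3)}(9)] = −1/720 × (100860 − 4860.00) = -133.333.
Partial sum through k=2: 8.50728e+08.
k=3: B_{6}/(6)! × [f^{(5)}(41) − f^{(5)}(9)] = 1/30240 × (120.000 − 120.000) = 0.00000.

S_3 ≈ 8.50728e+08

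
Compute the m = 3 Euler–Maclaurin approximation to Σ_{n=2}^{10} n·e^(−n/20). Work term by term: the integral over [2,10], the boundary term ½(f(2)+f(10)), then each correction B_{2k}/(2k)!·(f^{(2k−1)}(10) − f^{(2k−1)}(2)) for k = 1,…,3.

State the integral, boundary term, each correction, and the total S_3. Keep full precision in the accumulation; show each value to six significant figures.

S_3 ≈ 38.1050

The integral term ∫_2^10 x·e^(−x/20) dx = 34.2101.
Boundary: ½(f(2) + f(10)) = ½(1.80967 + 6.06531) = 3.93749.
So far: 38.1476.
Order-1 term: 1/12 · (0.303265 − 0.814354) = -0.0425907.
Partial sum through k=1: 38.1050.
Order-2 term: −1/720 · (0.00379082 − 0.00656007) = 3.84619e-06.
Partial sum through k=2: 38.1050.
Order-3 term: 1/30240 · (1.70587e-05 − 2.77106e-05) = -3.52248e-10.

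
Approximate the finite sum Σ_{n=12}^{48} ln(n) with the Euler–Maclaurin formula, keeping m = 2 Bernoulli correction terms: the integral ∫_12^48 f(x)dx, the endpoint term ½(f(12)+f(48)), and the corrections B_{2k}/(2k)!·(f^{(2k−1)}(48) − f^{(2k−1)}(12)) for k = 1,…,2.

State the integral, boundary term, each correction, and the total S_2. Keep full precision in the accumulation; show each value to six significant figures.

Integral: ∫_12^48 ln(x) dx = 119.999.
½[f(12) + f(48)] = ½[2.48491 + 3.87120] = 3.17805.
So far: 123.177.
Correction k=1: B_{2}/2! · (f^{(1)}(48) − f^{(1)}(12)) = 1/12 · (0.0208333 − 0.0833333) = -0.00520833.
Running total after k=1: 123.172.
Correction k=2: B_{4}/4! · (f^{(3)}(48) − f^{(3)}(12)) = −1/720 · (1.80845e-05 − 0.00115741) = 1.58239e-06.

S_2 ≈ 123.172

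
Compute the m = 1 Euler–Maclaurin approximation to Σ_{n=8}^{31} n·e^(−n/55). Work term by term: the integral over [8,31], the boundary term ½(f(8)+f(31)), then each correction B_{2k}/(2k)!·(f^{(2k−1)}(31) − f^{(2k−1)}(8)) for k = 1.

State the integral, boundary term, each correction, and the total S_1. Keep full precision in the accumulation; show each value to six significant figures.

S_1 ≈ 316.167

Integral: ∫_8^31 x·e^(−x/55) dx = 303.928.
Boundary: ½(f(8) + f(31)) = ½(6.91703 + 17.6432) = 12.2801.
Integral + boundary = 316.208.
Correction k=1: B_{2}/2! · (f^{(1)}(31) − f^{(1)}(8)) = 1/12 · (0.248350 − 0.738865) = -0.0408762.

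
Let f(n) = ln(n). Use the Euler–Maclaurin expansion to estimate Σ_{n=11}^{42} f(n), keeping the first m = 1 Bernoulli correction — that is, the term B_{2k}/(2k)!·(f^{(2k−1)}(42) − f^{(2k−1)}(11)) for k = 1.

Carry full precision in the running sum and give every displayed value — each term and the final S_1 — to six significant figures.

S_1 ≈ 102.667

Integral: ∫_11^42 ln(x) dx = 99.6053.
Endpoint term: (f(11) + f(42))/2 = (2.39790 + 3.73767)/2 = 3.06778.
Integral + boundary = 102.673.
Correction k=1: B_{2}/2! · (f^{(1)}(42) − f^{(1)}(11)) = 1/12 · (0.0238095 − 0.0909091) = -0.00559163.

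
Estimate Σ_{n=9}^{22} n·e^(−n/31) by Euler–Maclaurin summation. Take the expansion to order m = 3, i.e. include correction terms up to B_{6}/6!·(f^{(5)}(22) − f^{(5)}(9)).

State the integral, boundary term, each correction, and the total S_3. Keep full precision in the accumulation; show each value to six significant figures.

Integral: ∫_9^22 x·e^(−x/31) dx = 119.516.
Boundary: ½(f(9) + f(22)) = ½(6.73220 + 10.8197) = 8.77593.
So far: 128.291.
k=1: B_{2}/(2)! × [f^{(1)}(22) − f^{(1)}(9)] = 1/12 × (0.142781 − 0.530854) = -0.0323394.
After k=1: 128.259.
k=2: B_{4}/(4)! × [f^{(3)}(22) − f^{(3)}(9)] = −1/720 × (0.00117210 − 0.00210916) = 1.30147e-06.
After k=2: 128.259.
k=3: B_{6}/(6)! × [f^{(5)}(22) − f^{(5)}(9)] = 1/30240 × (2.28473e-06 − 3.81469e-06) = -5.05939e-11.

S_3 ≈ 128.259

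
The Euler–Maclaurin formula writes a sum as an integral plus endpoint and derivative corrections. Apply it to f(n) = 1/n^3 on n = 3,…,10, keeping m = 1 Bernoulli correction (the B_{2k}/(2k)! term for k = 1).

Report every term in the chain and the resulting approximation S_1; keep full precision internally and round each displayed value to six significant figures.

The integral term ∫_3^10 1/x^3 dx = 0.0505556.
Boundary: ½(f(3) + f(10)) = ½(0.0370370 + 0.00100000) = 0.0190185.
So far: 0.0695741.
Correction k=1: B_{2}/2! · (f^{(1)}(10) − f^{(1)}(3)) = 1/12 · (-0.000300000 − (-0.0370370)) = 0.00306142.

S_1 ≈ 0.0726355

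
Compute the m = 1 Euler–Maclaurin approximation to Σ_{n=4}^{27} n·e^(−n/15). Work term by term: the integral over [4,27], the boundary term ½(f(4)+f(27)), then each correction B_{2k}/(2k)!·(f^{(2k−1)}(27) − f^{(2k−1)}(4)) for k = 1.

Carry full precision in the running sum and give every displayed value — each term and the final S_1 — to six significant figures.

S_1 ≈ 117.857

Integral: ∫_4^27 x·e^(−x/15) dx = 114.151.
Endpoint term: (f(4) + f(27))/2 = (3.06371 + 4.46307)/2 = 3.76339.
So far: 117.915.
k=1: B_{2}/(2)! × [f^{(1)}(27) − f^{(1)}(4)] = 1/12 × (-0.132239 − 0.561681) = -0.0578267.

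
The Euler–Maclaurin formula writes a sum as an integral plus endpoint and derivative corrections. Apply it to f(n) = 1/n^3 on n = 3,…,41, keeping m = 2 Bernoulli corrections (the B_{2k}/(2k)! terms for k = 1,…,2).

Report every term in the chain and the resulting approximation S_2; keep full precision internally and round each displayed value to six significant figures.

S_2 ≈ 0.0767559

∫_3^41 1/x^3 dx evaluates to 0.0552581.
½[f(3) + f(41)] = ½[0.0370370 + 1.45094e-05] = 0.0185258.
Running total after boundary: 0.0737839.
Correction k=1: B_{2}/2! · (f^{(1)}(41) − f^{(1)}(3)) = 1/12 · (-1.06166e-06 − (-0.0370370)) = 0.00308633.
Partial sum through k=1: 0.0768702.
Correction k=2: B_{4}/4! · (f^{(3)}(41) − f^{(3)}(3)) = −1/720 · (-1.26313e-08 − (-0.0823045)) = -0.000114312.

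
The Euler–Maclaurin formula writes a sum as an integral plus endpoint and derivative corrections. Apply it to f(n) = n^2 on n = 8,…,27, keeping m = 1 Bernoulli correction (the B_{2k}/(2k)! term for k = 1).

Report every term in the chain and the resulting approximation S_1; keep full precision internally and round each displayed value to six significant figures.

S_1 ≈ 6790.00

∫_8^27 x^2 dx evaluates to 6390.33.
½[f(8) + f(27)] = ½[64.0000 + 729.000] = 396.500.
Integral + boundary = 6786.83.
Order-1 term: 1/12 · (54.0000 − 16.0000) = 3.16667.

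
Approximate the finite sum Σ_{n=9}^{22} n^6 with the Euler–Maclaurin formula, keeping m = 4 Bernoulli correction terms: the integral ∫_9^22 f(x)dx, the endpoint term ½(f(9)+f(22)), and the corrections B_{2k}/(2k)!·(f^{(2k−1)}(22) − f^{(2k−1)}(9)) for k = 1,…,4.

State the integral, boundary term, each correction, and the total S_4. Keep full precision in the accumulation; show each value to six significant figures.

S_4 ≈ 4.15155e+08

Integral: ∫_9^22 x^6 dx = 3.55654e+08.
Boundary: ½(f(9) + f(22)) = ½(531441 + 1.13380e+08) = 5.69557e+07.
Running total after boundary: 4.12609e+08.
Order-1 term: 1/12 · (3.09218e+07 − 354294) = 2.54729e+06.
Running total after k=1: 4.15157e+08.
Order-2 term: −1/720 · (1.27776e+06 − 87480.0) = -1653.17.
Running total after k=2: 4.15155e+08.
Order-3 term: 1/30240 · (15840.0 − 6480.00) = 0.309524.
Running total after k=3: 4.15155e+08.
Order-4 term: −1/1209600 · (0.00000 − 0.00000) = 0.00000.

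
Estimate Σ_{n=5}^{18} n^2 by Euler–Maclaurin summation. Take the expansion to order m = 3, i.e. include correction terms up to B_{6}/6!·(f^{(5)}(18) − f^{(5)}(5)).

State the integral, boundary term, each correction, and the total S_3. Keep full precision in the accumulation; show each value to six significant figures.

S_3 ≈ 2079.00

Integral: ∫_5^18 x^2 dx = 1902.33.
Boundary: ½(f(5) + f(18)) = ½(25.0000 + 324.000) = 174.500.
Running total after boundary: 2076.83.
Order-1 term: 1/12 · (36.0000 − 10.0000) = 2.16667.
After k=1: 2079.00.
Order-2 term: −1/720 · (0.00000 − 0.00000) = 0.00000.
After k=2: 2079.00.
Order-3 term: 1/30240 · (0.00000 − 0.00000) = 0.00000.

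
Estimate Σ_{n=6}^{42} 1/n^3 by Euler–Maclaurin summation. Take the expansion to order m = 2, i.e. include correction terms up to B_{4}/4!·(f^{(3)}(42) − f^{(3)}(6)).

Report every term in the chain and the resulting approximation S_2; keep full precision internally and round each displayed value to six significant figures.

S_2 ≈ 0.0161180

Integral: ∫_6^42 1/x^3 dx = 0.0136054.
Endpoint term: (f(6) + f(42))/2 = (0.00462963 + 1.34975e-05)/2 = 0.00232156.
So far: 0.0159270.
k=1: B_{2}/(2)! × [f^{(1)}(42) − f^{(1)}(6)] = 1/12 × (-9.64104e-07 − (-0.00231481)) = 0.000192821.
Running total after k=1: 0.0161198.
k=2: B_{4}/(4)! × [f^{(3)}(42) − f^{(3)}(6)] = −1/720 × (-1.09309e-08 − (-0.00128601)) = -1.78611e-06.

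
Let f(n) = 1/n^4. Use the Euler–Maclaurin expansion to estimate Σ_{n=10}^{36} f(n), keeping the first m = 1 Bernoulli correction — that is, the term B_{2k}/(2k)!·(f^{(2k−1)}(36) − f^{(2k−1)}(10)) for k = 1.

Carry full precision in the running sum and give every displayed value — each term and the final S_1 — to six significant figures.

S_1 ≈ 0.000379814

Integral: ∫_10^36 1/x^4 dx = 0.000326189.
Endpoint term: (f(10) + f(36))/2 = (0.000100000 + 5.95374e-07)/2 = 5.02977e-05.
Running total after boundary: 0.000376487.
Order-1 term: 1/12 · (-6.61527e-08 − (-4.00000e-05)) = 3.32782e-06.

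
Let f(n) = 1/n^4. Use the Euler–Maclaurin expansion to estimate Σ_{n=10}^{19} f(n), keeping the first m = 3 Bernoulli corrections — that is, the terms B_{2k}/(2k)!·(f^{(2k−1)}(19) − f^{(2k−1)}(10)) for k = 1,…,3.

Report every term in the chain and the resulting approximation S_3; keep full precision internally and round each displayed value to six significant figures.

S_3 ≈ 0.000341755

Integral: ∫_10^19 1/x^4 dx = 0.000284735.
½[f(10) + f(19)] = ½[0.000100000 + 7.67336e-06] = 5.38367e-05.
Running total after boundary: 0.000338572.
Order-1 term: 1/12 · (-1.61544e-06 − (-4.00000e-05)) = 3.19871e-06.
Running total after k=1: 0.000341771.
Order-2 term: −1/720 · (-1.34247e-07 − (-1.20000e-05)) = -1.64802e-08.
Running total after k=2: 0.000341754.
Order-3 term: 1/30240 · (-2.08251e-08 − (-6.72000e-06)) = 2.21534e-10.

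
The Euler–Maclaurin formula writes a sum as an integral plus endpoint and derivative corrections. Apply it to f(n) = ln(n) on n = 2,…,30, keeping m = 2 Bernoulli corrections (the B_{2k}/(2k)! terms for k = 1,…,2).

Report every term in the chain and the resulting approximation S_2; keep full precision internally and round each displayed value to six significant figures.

S_2 ≈ 74.6583

The integral term ∫_2^30 ln(x) dx = 72.6496.
Boundary: ½(f(2) + f(30)) = ½(0.693147 + 3.40120) = 2.04717.
Running total after boundary: 74.6968.
Order-1 term: 1/12 · (0.0333333 − 0.500000) = -0.0388889.
Running total after k=1: 74.6579.
Order-2 term: −1/720 · (7.40741e-05 − 0.250000) = 0.000347119.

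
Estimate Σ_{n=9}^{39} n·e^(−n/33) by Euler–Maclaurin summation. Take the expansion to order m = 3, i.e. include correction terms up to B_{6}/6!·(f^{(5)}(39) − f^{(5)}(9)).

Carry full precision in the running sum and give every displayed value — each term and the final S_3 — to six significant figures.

∫_9^39 x·e^(−x/33) dx evaluates to 326.394.
Boundary: ½(f(9) + f(39)) = ½(6.85170 + 11.9621) = 9.40690.
Integral + boundary = 335.801.
k=1: B_{2}/(2)! × [f^{(1)}(39) − f^{(1)}(9)] = 1/12 × (-0.0557674 − 0.553673) = -0.0507867.
After k=1: 335.750.
k=2: B_{4}/(4)! × [f^{(3)}(39) − f^{(3)}(9)] = −1/720 × (0.000512097 − 0.00190659) = 1.93679e-06.
After k=2: 335.750.
k=3: B_{6}/(6)! × [f^{(5)}(39) − f^{(5)}(9)] = 1/30240 × (9.87515e-07 − 3.03467e-06) = -6.76968e-11.

S_3 ≈ 335.750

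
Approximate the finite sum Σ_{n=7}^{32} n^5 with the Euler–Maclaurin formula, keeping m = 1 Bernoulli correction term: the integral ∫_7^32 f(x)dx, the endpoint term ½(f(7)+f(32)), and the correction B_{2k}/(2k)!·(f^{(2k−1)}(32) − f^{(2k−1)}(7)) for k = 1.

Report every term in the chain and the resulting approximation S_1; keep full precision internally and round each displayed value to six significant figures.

S_1 ≈ 1.96159e+08

∫_7^32 x^5 dx evaluates to 1.78937e+08.
Boundary: ½(f(7) + f(32)) = ½(16807.0 + 3.35544e+07) = 1.67856e+07.
So far: 1.95723e+08.
k=1: B_{2}/(2)! × [f^{(1)}(32) − f^{(1)}(7)] = 1/12 × (5.24288e+06 − 12005.0) = 435906.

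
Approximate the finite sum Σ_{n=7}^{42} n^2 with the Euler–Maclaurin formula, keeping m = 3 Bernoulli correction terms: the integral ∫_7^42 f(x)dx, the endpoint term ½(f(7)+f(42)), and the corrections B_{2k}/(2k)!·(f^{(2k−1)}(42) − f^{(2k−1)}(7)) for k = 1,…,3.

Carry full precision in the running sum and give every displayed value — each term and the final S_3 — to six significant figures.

S_3 ≈ 25494.0

Integral: ∫_7^42 x^2 dx = 24581.7.
Endpoint term: (f(7) + f(42))/2 = (49.0000 + 1764.00)/2 = 906.500.
Integral + boundary = 25488.2.
Correction k=1: B_{2}/2! · (f^{(1)}(42) − f^{(1)}(7)) = 1/12 · (84.0000 − 14.0000) = 5.83333.
After k=1: 25494.0.
Correction k=2: B_{4}/4! · (f^{(3)}(42) − f^{(3)}(7)) = −1/720 · (0.00000 − 0.00000) = 0.00000.
After k=2: 25494.0.
Correction k=3: B_{6}/6! · (f^{(5)}(42) − f^{(5)}(7)) = 1/30240 · (0.00000 − 0.00000) = 0.00000.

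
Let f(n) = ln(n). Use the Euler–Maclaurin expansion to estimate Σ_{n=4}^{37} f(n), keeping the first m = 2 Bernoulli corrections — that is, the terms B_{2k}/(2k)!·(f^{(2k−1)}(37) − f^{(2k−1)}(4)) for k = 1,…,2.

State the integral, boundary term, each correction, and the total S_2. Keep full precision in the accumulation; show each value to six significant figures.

S_2 ≈ 97.5389

Integral: ∫_4^37 ln(x) dx = 95.0588.
Boundary: ½(f(4) + f(37)) = ½(1.38629 + 3.61092) = 2.49861.
Running total after boundary: 97.5574.
Correction k=1: B_{2}/2! · (f^{(1)}(37) − f^{(1)}(4)) = 1/12 · (0.0270270 − 0.250000) = -0.0185811.
After k=1: 97.5388.
Correction k=2: B_{4}/4! · (f^{(3)}(37) − f^{(3)}(4)) = −1/720 · (3.94843e-05 − 0.0312500) = 4.33479e-05.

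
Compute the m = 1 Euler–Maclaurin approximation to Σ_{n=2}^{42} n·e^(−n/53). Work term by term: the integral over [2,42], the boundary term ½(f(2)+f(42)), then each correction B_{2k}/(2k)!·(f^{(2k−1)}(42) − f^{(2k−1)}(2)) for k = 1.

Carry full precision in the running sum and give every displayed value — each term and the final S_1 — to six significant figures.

S_1 ≈ 537.940

Integral: ∫_2^42 x·e^(−x/53) dx = 527.539.
Boundary: ½(f(2) + f(42)) = ½(1.92593 + 19.0148) = 10.4704.
So far: 538.010.
k=1: B_{2}/(2)! × [f^{(1)}(42) − f^{(1)}(2)] = 1/12 × (0.0939634 − 0.926629) = -0.0693888.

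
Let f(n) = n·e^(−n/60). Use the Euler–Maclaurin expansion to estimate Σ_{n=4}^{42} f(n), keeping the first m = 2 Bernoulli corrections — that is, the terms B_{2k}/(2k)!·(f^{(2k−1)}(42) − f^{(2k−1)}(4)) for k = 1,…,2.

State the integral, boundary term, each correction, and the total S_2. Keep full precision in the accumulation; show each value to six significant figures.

S_2 ≈ 565.484

Integral: ∫_4^42 x·e^(−x/60) dx = 553.245.
Boundary: ½(f(4) + f(42)) = ½(3.74203 + 20.8566) = 12.2993.
So far: 565.544.
Correction k=1: B_{2}/2! · (f^{(1)}(42) − f^{(1)}(4)) = 1/12 · (0.148976 − 0.873140) = -0.0603470.
After k=1: 565.484.
Correction k=2: B_{4}/4! · (f^{(3)}(42) − f^{(3)}(4)) = −1/720 · (0.000317263 − 0.000762265) = 6.18058e-07.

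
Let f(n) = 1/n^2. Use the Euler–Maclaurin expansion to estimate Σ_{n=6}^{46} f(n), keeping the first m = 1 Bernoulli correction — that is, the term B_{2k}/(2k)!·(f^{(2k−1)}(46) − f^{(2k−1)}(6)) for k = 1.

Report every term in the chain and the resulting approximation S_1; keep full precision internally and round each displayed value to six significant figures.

The integral term ∫_6^46 1/x^2 dx = 0.144928.
½[f(6) + f(46)] = ½[0.0277778 + 0.000472590] = 0.0141252.
So far: 0.159053.
Correction k=1: B_{2}/2! · (f^{(1)}(46) − f^{(1)}(6)) = 1/12 · (-2.05474e-05 − (-0.00925926)) = 0.000769893.

S_1 ≈ 0.159823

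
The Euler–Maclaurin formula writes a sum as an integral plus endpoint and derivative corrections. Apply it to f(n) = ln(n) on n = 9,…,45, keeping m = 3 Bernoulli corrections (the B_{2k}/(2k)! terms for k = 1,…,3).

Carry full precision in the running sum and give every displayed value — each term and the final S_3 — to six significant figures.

The integral term ∫_9^45 ln(x) dx = 115.525.
Boundary: ½(f(9) + f(45)) = ½(2.19722 + 3.80666) = 3.00194.
Running total after boundary: 118.527.
Correction k=1: B_{2}/2! · (f^{(1)}(45) − f^{(1)}(9)) = 1/12 · (0.0222222 − 0.111111) = -0.00740741.
Partial sum through k=1: 118.519.
Correction k=2: B_{4}/4! · (f^{(3)}(45) − f^{(3)}(9)) = −1/720 · (2.19479e-05 − 0.00274348) = 3.77991e-06.
Partial sum through k=2: 118.519.
Correction k=3: B_{6}/6! · (f^{(5)}(45) − f^{(5)}(9)) = 1/30240 · (1.30061e-07 − 0.000406442) = -1.34362e-08.

S_3 ≈ 118.519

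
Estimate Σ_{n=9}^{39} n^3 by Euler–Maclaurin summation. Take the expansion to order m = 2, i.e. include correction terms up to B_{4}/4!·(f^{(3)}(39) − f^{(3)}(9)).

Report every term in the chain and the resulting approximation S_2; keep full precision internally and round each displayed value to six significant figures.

∫_9^39 x^3 dx evaluates to 576720.
½[f(9) + f(39)] = ½[729.000 + 59319.0] = 30024.0.
Running total after boundary: 606744.
Order-1 term: 1/12 · (4563.00 − 243.000) = 360.000.
Running total after k=1: 607104.
Order-2 term: −1/720 · (6.00000 − 6.00000) = 0.00000.

S_2 ≈ 607104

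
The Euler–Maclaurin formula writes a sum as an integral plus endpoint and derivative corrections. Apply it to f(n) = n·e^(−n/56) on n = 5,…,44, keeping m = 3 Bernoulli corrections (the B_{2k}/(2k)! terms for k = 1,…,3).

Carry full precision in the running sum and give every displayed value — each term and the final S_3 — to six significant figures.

S_3 ≈ 584.026

∫_5^44 x·e^(−x/56) dx evaluates to 571.773.
½[f(5) + f(44)] = ½[4.57292 + 20.0549] = 12.3139.
Running total after boundary: 584.087.
Correction k=1: B_{2}/2! · (f^{(1)}(44) − f^{(1)}(5)) = 1/12 · (0.0976701 − 0.832925) = -0.0612712.
Partial sum through k=1: 584.026.
Correction k=2: B_{4}/4! · (f^{(3)}(44) − f^{(3)}(5)) = −1/720 · (0.000321830 − 0.000848882) = 7.32017e-07.
Partial sum through k=2: 584.026.
Correction k=3: B_{6}/6! · (f^{(5)}(44) − f^{(5)}(5)) = 1/30240 · (1.95317e-07 − 4.56684e-07) = -8.64310e-12.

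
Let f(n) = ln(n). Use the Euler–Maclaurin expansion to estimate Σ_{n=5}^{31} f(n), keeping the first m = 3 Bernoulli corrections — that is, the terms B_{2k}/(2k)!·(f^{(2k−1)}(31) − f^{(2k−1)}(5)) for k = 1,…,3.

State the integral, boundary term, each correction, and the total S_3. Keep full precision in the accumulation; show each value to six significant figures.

The integral term ∫_5^31 ln(x) dx = 72.4064.
Endpoint term: (f(5) + f(31))/2 = (1.60944 + 3.43399)/2 = 2.52171.
So far: 74.9281.
k=1: B_{2}/(2)! × [f^{(1)}(31) − f^{(1)}(5)] = 1/12 × (0.0322581 − 0.200000) = -0.0139785.
Partial sum through k=1: 74.9141.
k=2: B_{4}/(4)! × [f^{(3)}(31) − f^{(3)}(5)] = −1/720 × (6.71344e-05 − 0.0160000) = 2.21290e-05.
Partial sum through k=2: 74.9142.
k=3: B_{6}/(6)! × [f^{(5)}(31) − f^{(5)}(5)] = 1/30240 × (8.38306e-07 − 0.00768000) = -2.53941e-07.

S_3 ≈ 74.9142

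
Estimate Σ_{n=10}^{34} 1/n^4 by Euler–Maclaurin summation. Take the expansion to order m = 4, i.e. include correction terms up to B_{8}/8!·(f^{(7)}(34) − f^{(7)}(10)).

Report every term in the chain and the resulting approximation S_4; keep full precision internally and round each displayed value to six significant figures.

∫_10^34 1/x^4 dx evaluates to 0.000324852.
Endpoint term: (f(10) + f(34))/2 = (0.000100000 + 7.48315e-07)/2 = 5.03742e-05.
Running total after boundary: 0.000375227.
Order-1 term: 1/12 · (-8.80370e-08 − (-4.00000e-05)) = 3.32600e-06.
Running total after k=1: 0.000378553.
Order-2 term: −1/720 · (-2.28470e-09 − (-1.20000e-05)) = -1.66635e-08.
Running total after k=2: 0.000378536.
Order-3 term: 1/30240 · (-1.10677e-10 − (-6.72000e-06)) = 2.22219e-10.
Running total after k=3: 0.000378536.
Order-4 term: −1/1209600 · (-8.61675e-12 − (-6.04800e-06)) = -4.99999e-12.

S_4 ≈ 0.000378536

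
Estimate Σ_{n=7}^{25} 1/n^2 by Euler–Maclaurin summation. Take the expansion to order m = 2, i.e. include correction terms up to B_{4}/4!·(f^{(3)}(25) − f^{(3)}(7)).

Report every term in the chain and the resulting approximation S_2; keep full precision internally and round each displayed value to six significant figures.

S_2 ≈ 0.114334

The integral term ∫_7^25 1/x^2 dx = 0.102857.
½[f(7) + f(25)] = ½[0.0204082 + 0.00160000] = 0.0110041.
So far: 0.113861.
Order-1 term: 1/12 · (-0.000128000 − (-0.00583090)) = 0.000475242.
Running total after k=1: 0.114336.
Order-2 term: −1/720 · (-2.45760e-06 − (-0.00142798)) = -1.97989e-06.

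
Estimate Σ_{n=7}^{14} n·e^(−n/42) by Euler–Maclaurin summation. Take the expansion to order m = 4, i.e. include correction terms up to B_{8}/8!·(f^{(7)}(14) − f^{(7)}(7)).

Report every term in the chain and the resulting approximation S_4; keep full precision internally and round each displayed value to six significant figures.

S_4 ≈ 64.7372

∫_7^14 x·e^(−x/42) dx evaluates to 56.7777.
Boundary: ½(f(7) + f(14)) = ½(5.92537 + 10.0314) = 7.97841.
Running total after boundary: 64.7562.
Order-1 term: 1/12 · (0.477688 − 0.705401) = -0.0189762.
Partial sum through k=1: 64.7372.
Order-2 term: −1/720 · (0.00108319 − 0.00135962) = 3.83924e-07.
Partial sum through k=2: 64.7372.
Order-3 term: 1/30240 · (1.07459e-06 − 1.31482e-06) = -7.94404e-12.
Partial sum through k=3: 64.7372.
Order-4 term: −1/1209600 · (8.70258e-10 − 1.05379e-09) = 1.51730e-16.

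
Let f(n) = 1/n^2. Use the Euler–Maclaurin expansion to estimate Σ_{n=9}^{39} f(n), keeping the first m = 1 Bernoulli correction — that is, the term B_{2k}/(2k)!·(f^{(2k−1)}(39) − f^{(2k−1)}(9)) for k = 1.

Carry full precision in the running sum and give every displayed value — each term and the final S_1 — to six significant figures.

S_1 ≈ 0.0921975

∫_9^39 1/x^2 dx evaluates to 0.0854701.
½[f(9) + f(39)] = ½[0.0123457 + 0.000657462] = 0.00650157.
Running total after boundary: 0.0919717.
Order-1 term: 1/12 · (-3.37160e-05 − (-0.00274348)) = 0.000225814.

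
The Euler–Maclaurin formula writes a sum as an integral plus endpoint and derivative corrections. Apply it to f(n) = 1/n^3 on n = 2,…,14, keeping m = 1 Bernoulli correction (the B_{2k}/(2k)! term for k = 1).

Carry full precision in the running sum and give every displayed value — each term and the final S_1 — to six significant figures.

S_1 ≈ 0.200750

Integral: ∫_2^14 1/x^3 dx = 0.122449.
½[f(2) + f(14)] = ½[0.125000 + 0.000364431] = 0.0626822.
Integral + boundary = 0.185131.
k=1: B_{2}/(2)! × [f^{(1)}(14) − f^{(1)}(2)] = 1/12 × (-7.80925e-05 − (-0.187500)) = 0.0156185.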